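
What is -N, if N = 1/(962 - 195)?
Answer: -1/767 ≈ -0.0013038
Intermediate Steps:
N = 1/767 ≈ 0.0013038
-N = -1*1/767 = -1/767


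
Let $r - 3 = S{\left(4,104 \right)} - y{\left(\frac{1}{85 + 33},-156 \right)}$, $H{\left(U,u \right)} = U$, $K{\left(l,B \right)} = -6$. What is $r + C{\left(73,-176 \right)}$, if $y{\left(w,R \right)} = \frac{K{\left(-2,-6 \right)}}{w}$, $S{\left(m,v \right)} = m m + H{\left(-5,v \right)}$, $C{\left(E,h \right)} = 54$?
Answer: $776$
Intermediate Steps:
$S{\left(m,v \right)} = -5 + m^{2}$ ($S{\left(m,v \right)} = m m - 5 = m^{2} - 5 = -5 + m^{2}$)
$y{\left(w,R \right)} = - \frac{6}{w}$
$r = 722$ ($r = 3 - \left(5 - 708 - 16\right) = 3 - \left(-11 - \frac{6}{\frac{1}{118}}\right) = 3 - \left(-11 - 6 \frac{1}{\frac{1}{118}}\right) = 3 - \left(-11 - 708\right) = 3 + \left(11 - -708\right) = 3 + \left(11 + 708\right) = 3 + 719 = 722$)
$r + C{\left(73,-176 \right)} = 722 + 54 = 776$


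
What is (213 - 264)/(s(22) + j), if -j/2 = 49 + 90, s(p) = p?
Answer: 51/256 ≈ 0.19922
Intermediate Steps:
j = -278 (j = -2*(49 + 90) = -2*139 = -278)
(213 - 264)/(s(22) + j) = (213 - 264)/(22 - 278) = -51/(-256) = -51*(-1/256) = 51/256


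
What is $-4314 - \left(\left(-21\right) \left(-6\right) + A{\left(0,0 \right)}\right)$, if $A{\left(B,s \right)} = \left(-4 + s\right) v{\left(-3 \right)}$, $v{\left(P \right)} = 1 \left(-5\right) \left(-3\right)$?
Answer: $-4380$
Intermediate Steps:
$v{\left(P \right)} = 15$ ($v{\left(P \right)} = \left(-5\right) \left(-3\right) = 15$)
$A{\left(B,s \right)} = -60 + 15 s$ ($A{\left(B,s \right)} = \left(-4 + s\right) 15 = -60 + 15 s$)
$-4314 - \left(\left(-21\right) \left(-6\right) + A{\left(0,0 \right)}\right) = -4314 - \left(\left(-21\right) \left(-6\right) + \left(-60 + 15 \cdot 0\right)\right) = -4314 - \left(126 + \left(-60 + 0\right)\right) = -4314 - \left(126 - 60\right) = -4314 - 66 = -4380$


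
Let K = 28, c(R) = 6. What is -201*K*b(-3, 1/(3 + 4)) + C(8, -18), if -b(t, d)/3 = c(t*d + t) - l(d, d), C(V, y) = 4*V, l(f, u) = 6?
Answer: 32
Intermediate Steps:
b(t, d) = 0 (b(t, d) = -3*(6 - 1*6) = -3*(6 - 6) = -3*0 = 0)
-201*K*b(-3, 1/(3 + 4)) + C(8, -18) = -5628*0 + 4*8 = -201*0 + 32 = 0 + 32 = 32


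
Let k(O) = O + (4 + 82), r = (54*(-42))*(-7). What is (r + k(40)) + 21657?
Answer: 37659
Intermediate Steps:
r = 15876 (r = -2268*(-7) = 15876)
k(O) = 86 + O (k(O) = O + 86 = 86 + O)
(r + k(40)) + 21657 = (15876 + (86 + 40)) + 21657 = (15876 + 126) + 21657 = 16002 + 21657 = 37659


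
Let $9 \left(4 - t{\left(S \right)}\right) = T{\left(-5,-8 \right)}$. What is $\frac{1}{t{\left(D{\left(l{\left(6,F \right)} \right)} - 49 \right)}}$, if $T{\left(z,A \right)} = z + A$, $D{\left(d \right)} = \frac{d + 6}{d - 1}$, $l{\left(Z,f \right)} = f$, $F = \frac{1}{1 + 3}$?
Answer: $\frac{9}{49} \approx 0.18367$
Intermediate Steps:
$F = \frac{1}{4} \approx 0.25$
$D{\left(d \right)} = \frac{6 + d}{-1 + d}$
$T{\left(z,A \right)} = A + z$
$t{\left(S \right)} = \frac{49}{9}$ ($t{\left(S \right)} = 4 - \frac{-8 - 5}{9} = 4 - - \frac{13}{9} = 4 + \frac{13}{9} = \frac{49}{9}$)
$\frac{1}{t{\left(D{\left(l{\left(6,F \right)} \right)} - 49 \right)}} = \frac{1}{\frac{49}{9}} = \frac{9}{49}$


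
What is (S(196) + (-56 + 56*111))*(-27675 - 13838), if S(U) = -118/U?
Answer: -25058118573/98 ≈ -2.5570e+8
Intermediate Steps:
(S(196) + (-56 + 56*111))*(-27675 - 13838) = (-118/196 + (-56 + 56*111))*(-27675 - 13838) = (-118*1/196 + (-56 + 6216))*(-41513) = (-59/98 + 6160)*(-41513) = (603621/98)*(-41513) = -25058118573/98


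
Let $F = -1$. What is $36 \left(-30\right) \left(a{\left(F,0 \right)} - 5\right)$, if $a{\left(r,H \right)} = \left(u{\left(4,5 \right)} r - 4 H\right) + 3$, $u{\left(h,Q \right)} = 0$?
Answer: $2160$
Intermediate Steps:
$a{\left(r,H \right)} = 3 - 4 H$ ($a{\left(r,H \right)} = \left(0 r - 4 H\right) + 3 = \left(0 - 4 H\right) + 3 = - 4 H + 3 = 3 - 4 H$)
$36 \left(-30\right) \left(a{\left(F,0 \right)} - 5\right) = 36 \left(-30\right) \left(\left(3 - 0\right) - 5\right) = - 1080 \left(\left(3 + 0\right) - 5\right) = - 1080 \left(3 - 5\right) = \left(-1080\right) \left(-2\right) = 2160$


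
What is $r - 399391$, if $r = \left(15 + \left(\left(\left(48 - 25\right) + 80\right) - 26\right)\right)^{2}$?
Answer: $-390927$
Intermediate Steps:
$r = 8464$ ($r = \left(15 + \left(\left(\left(48 - 25\right) + 80\right) - 26\right)\right)^{2} = \left(15 + \left(\left(23 + 80\right) - 26\right)\right)^{2} = \left(15 + \left(103 - 26\right)\right)^{2} = \left(15 + 77\right)^{2} = 92^{2} = 8464$)
$r - 399391 = 8464 - 399391 = -390927$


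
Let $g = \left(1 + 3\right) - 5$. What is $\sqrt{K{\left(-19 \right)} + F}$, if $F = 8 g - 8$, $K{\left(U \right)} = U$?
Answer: $i \sqrt{35} \approx 5.9161 i$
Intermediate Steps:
$g = -1$ ($g = 4 - 5 = -1$)
$F = -16$ ($F = 8 \left(-1\right) - 8 = -8 - 8 = -16$)
$\sqrt{K{\left(-19 \right)} + F} = \sqrt{-19 - 16} = \sqrt{-35} = i \sqrt{35}$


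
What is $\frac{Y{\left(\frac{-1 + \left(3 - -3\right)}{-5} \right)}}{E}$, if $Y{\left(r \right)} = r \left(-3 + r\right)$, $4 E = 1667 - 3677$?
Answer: $- \frac{8}{1005} \approx -0.0079602$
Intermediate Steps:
$E = - \frac{1005}{2}$ ($E = \frac{1667 - 3677}{4} = \frac{1}{4} \left(-2010\right) = - \frac{1005}{2} \approx -502.5$)
$\frac{Y{\left(\frac{-1 + \left(3 - -3\right)}{-5} \right)}}{E} = \frac{\frac{-1 + \left(3 - -3\right)}{-5} \left(-3 + \frac{-1 + \left(3 - -3\right)}{-5}\right)}{- \frac{1005}{2}} = \left(-1 + \left(3 + 3\right)\right) \left(- \frac{1}{5}\right) \left(-3 + \left(-1 + \left(3 + 3\right)\right) \left(- \frac{1}{5}\right)\right) \left(- \frac{2}{1005}\right) = \left(-1 + 6\right) \left(- \frac{1}{5}\right) \left(-3 + \left(-1 + 6\right) \left(- \frac{1}{5}\right)\right) \left(- \frac{2}{1005}\right) = 5 \left(- \frac{1}{5}\right) \left(-3 + 5 \left(- \frac{1}{5}\right)\right) \left(- \frac{2}{1005}\right) = - (-3 - 1) \left(- \frac{2}{1005}\right) = \left(-1\right) \left(-4\right) \left(- \frac{2}{1005}\right) = 4 \left(- \frac{2}{1005}\right) = - \frac{8}{1005}$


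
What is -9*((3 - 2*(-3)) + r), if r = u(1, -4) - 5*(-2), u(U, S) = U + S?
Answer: -144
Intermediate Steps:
u(U, S) = S + U
r = 7 (r = (-4 + 1) - 5*(-2) = -3 + 10 = 7)
-9*((3 - 2*(-3)) + r) = -9*((3 - 2*(-3)) + 7) = -9*((3 + 6) + 7) = -9*(9 + 7) = -9*16 = -144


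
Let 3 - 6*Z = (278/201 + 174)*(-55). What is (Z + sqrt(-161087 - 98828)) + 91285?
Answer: 112029173/1206 + I*sqrt(259915) ≈ 92893.0 + 509.82*I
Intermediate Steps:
Z = 1939463/1206 (Z = 1/2 - (278/201 + 174)*(-55)/6 = 1/2 - 17626*(-55)/603 = 1/2 - 1/6*(-1938860/201) = 1/2 + 969430/603 = 1939463/1206 ≈ 1608.2)
(Z + sqrt(-161087 - 98828)) + 91285 = (1939463/1206 + sqrt(-161087 - 98828)) + 91285 = (1939463/1206 + sqrt(-259915)) + 91285 = (1939463/1206 + I*sqrt(259915)) + 91285 = 112029173/1206 + I*sqrt(259915)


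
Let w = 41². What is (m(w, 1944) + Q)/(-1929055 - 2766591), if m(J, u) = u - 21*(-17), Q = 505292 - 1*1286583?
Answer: 389495/2347823 ≈ 0.16590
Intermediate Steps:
Q = -781291 (Q = 505292 - 1286583 = -781291)
w = 1681
m(J, u) = 357 + u (m(J, u) = u + 357 = 357 + u)
(m(w, 1944) + Q)/(-1929055 - 2766591) = ((357 + 1944) - 781291)/(-1929055 - 2766591) = (2301 - 781291)/(-4695646) = -778990*(-1/4695646) = 389495/2347823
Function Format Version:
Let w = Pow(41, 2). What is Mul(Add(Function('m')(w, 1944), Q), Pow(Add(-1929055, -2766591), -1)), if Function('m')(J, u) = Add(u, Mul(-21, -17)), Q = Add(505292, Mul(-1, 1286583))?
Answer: Rational(389495, 2347823) ≈ 0.16590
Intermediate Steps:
Q = -781291 (Q = Add(505292, -1286583) = -781291)
w = 1681
Function('m')(J, u) = Add(357, u) (Function('m')(J, u) = Add(u, 357) = Add(357, u))
Mul(Add(Function('m')(w, 1944), Q), Pow(Add(-1929055, -2766591), -1)) = Mul(Add(Add(357, 1944), -781291), Pow(Add(-1929055, -2766591), -1)) = Mul(Add(2301, -781291), Pow(-4695646, -1)) = Mul(-778990, Rational(-1, 4695646)) = Rational(389495, 2347823)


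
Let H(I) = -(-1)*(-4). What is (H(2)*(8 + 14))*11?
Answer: -968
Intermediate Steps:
H(I) = -4 (H(I) = -1*4 = -4)
(H(2)*(8 + 14))*11 = -4*(8 + 14)*11 = -4*22*11 = -88*11 = -968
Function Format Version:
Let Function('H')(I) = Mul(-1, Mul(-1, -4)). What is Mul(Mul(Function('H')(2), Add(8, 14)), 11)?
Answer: -968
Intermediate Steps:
Function('H')(I) = -4 (Function('H')(I) = Mul(-1, 4) = -4)
Mul(Mul(Function('H')(2), Add(8, 14)), 11) = Mul(Mul(-4, Add(8, 14)), 11) = Mul(Mul(-4, 22), 11) = Mul(-88, 11) = -968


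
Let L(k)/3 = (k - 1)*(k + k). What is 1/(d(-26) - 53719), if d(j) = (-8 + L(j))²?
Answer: 1/17619897 ≈ 5.6754e-8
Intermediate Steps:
L(k) = 6*k*(-1 + k) (L(k) = 3*((k - 1)*(k + k)) = 3*((-1 + k)*(2*k)) = 3*(2*k*(-1 + k)) = 6*k*(-1 + k))
d(j) = (-8 + 6*j*(-1 + j))²
1/(d(-26) - 53719) = 1/(4*(-4 + 3*(-26)*(-1 - 26))² - 53719) = 1/(4*(-4 + 3*(-26)*(-27))² - 53719) = 1/(4*(-4 + 2106)² - 53719) = 1/(4*2102² - 53719) = 1/(4*4418404 - 53719) = 1/(17673616 - 53719) = 1/17619897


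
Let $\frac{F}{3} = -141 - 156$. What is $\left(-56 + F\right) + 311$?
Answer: $-636$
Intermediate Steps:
$F = -891$ ($F = 3 \left(-141 - 156\right) = 3 \left(-297\right) = -891$)
$\left(-56 + F\right) + 311 = \left(-56 - 891\right) + 311 = -947 + 311 = -636$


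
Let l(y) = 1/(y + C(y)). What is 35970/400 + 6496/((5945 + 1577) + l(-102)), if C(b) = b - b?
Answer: 2786276751/30689720 ≈ 90.789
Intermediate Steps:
C(b) = 0
l(y) = 1/y (l(y) = 1/(y + 0) = 1/y)
35970/400 + 6496/((5945 + 1577) + l(-102)) = 35970/400 + 6496/((5945 + 1577) + 1/(-102)) = 35970*(1/400) + 6496/(7522 - 1/102) = 3597/40 + 6496/(767243/102) = 3597/40 + 6496*(102/767243) = 3597/40 + 662592/767243 = 2786276751/30689720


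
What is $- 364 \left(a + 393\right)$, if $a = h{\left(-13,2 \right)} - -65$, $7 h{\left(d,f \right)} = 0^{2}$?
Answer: $-166712$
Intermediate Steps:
$h{\left(d,f \right)} = 0$ ($h{\left(d,f \right)} = \frac{0^{2}}{7} = \frac{1}{7} \cdot 0 = 0$)
$a = 65$ ($a = 0 - -65 = 0 + 65 = 65$)
$- 364 \left(a + 393\right) = - 364 \left(65 + 393\right) = \left(-364\right) 458 = -166712$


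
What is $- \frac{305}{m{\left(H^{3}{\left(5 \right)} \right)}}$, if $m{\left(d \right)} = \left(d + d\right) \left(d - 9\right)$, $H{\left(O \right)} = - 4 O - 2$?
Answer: $- \frac{305}{226951472} \approx -1.3439 \cdot 10^{-6}$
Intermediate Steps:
$H{\left(O \right)} = -2 - 4 O$
$m{\left(d \right)} = 2 d \left(-9 + d\right)$
$- \frac{305}{m{\left(H^{3}{\left(5 \right)} \right)}} = - \frac{305}{2 \left(-2 - 20\right)^{3} \left(-9 + \left(-2 - 20\right)^{3}\right)} = - \frac{305}{2 \left(-22\right)^{3} \left(-9 + \left(-22\right)^{3}\right)} = - \frac{305}{2 \left(-10648\right) \left(-9 - 10648\right)} = - \frac{305}{2 \left(-10648\right) \left(-10657\right)} = - \frac{305}{226951472}$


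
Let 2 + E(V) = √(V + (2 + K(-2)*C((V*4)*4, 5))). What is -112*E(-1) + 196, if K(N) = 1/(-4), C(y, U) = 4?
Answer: 420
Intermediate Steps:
K(N) = -¼
E(V) = -2 + √(1 + V) (E(V) = -2 + √(V + (2 - ¼*4)) = -2 + √(V + (2 - 1)) = -2 + √(V + 1) = -2 + √(1 + V))
-112*E(-1) + 196 = -112*(-2 + √(1 - 1)) + 196 = -112*(-2 + √0) + 196 = -112*(-2 + 0) + 196 = -112*(-2) + 196 = 224 + 196 = 420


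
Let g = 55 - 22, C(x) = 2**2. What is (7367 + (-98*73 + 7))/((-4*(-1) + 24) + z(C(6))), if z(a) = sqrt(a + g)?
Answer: 6160/747 - 220*sqrt(37)/747 ≈ 6.4549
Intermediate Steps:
C(x) = 4
g = 33
z(a) = sqrt(33 + a) (z(a) = sqrt(a + 33) = sqrt(33 + a))
(7367 + (-98*73 + 7))/((-4*(-1) + 24) + z(C(6))) = (7367 + (-98*73 + 7))/((-4*(-1) + 24) + sqrt(33 + 4)) = (7367 + (-7154 + 7))/((4 + 24) + sqrt(37)) = (7367 - 7147)/(28 + sqrt(37)) = 220/(28 + sqrt(37))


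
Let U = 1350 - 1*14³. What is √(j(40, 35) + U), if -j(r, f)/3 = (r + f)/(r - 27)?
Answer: I*√238511/13 ≈ 37.567*I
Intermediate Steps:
j(r, f) = -3*(f + r)/(-27 + r) (j(r, f) = -3*(r + f)/(r - 27) = -3*(f + r)/(-27 + r))
U = -1394 (U = 1350 - 1*2744 = 1350 - 2744 = -1394)
√(j(40, 35) + U) = √(3*(-1*35 - 1*40)/(-27 + 40) - 1394) = √(3*(-35 - 40)/13 - 1394) = √(3*(1/13)*(-75) - 1394) = √(-225/13 - 1394) = √(-18347/13) = I*√238511/13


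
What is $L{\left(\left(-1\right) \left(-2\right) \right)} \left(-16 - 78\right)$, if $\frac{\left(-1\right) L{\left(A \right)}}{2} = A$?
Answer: $376$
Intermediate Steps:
$L{\left(A \right)} = - 2 A$
$L{\left(\left(-1\right) \left(-2\right) \right)} \left(-16 - 78\right) = - 2 \left(\left(-1\right) \left(-2\right)\right) \left(-16 - 78\right) = \left(-2\right) 2 \left(-94\right) = \left(-4\right) \left(-94\right) = 376$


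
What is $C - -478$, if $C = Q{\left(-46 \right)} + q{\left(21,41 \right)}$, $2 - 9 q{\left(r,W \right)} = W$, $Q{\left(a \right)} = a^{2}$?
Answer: $\frac{7769}{3} \approx 2589.7$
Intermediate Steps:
$q{\left(r,W \right)} = \frac{2}{9} - \frac{W}{9}$
$C = \frac{6335}{3}$ ($C = \left(-46\right)^{2} + \left(\frac{2}{9} - \frac{41}{9}\right) = 2116 + \left(\frac{2}{9} - \frac{41}{9}\right) = 2116 - \frac{13}{3} = \frac{6335}{3} \approx 2111.7$)
$C - -478 = \frac{6335}{3} - -478 = \frac{6335}{3} + 478 = \frac{7769}{3}$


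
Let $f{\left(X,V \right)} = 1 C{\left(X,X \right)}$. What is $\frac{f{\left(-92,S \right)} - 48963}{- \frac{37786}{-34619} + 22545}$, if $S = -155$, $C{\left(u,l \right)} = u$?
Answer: $- \frac{1698235045}{780523141} \approx -2.1758$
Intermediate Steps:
$f{\left(X,V \right)} = X$ ($f{\left(X,V \right)} = 1 X = X$)
$\frac{f{\left(-92,S \right)} - 48963}{- \frac{37786}{-34619} + 22545} = \frac{-92 - 48963}{- \frac{37786}{-34619} + 22545} = - \frac{49055}{\left(-37786\right) \left(- \frac{1}{34619}\right) + 22545} = - \frac{49055}{\frac{37786}{34619} + 22545} = - \frac{49055}{\frac{780523141}{34619}} = \left(-49055\right) \frac{34619}{780523141} = - \frac{1698235045}{780523141}$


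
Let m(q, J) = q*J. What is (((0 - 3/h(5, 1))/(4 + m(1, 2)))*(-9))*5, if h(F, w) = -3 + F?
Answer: 45/4 ≈ 11.250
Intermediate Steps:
m(q, J) = J*q
(((0 - 3/h(5, 1))/(4 + m(1, 2)))*(-9))*5 = (((0 - 3/(-3 + 5))/(4 + 2*1))*(-9))*5 = (((0 - 3/2)/(4 + 2))*(-9))*5 = (((0 - 3*1/2)/6)*(-9))*5 = (((0 - 3/2)*(1/6))*(-9))*5 = (-3/2*1/6*(-9))*5 = -1/4*(-9)*5 = (9/4)*5 = 45/4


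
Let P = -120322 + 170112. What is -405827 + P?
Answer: -356037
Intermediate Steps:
P = 49790
-405827 + P = -405827 + 49790 = -356037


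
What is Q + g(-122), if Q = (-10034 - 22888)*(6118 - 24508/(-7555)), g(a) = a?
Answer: -1522511667866/7555 ≈ -2.0152e+8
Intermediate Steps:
Q = -1522510746156/7555 (Q = -32922*(6118 - 24508*(-1/7555)) = -32922*(6118 + 24508/7555) = -32922*46245998/7555 = -1522510746156/7555 ≈ -2.0152e+8)
Q + g(-122) = -1522510746156/7555 - 122 = -1522511667866/7555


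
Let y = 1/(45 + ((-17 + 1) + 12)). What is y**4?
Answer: 1/2825761 ≈ 3.5389e-7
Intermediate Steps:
y = 1/41 (y = 1/(45 + (-16 + 12)) = 1/(45 - 4) = 1/41 ≈ 0.024390)
y**4 = (1/41)**4 = 1/2825761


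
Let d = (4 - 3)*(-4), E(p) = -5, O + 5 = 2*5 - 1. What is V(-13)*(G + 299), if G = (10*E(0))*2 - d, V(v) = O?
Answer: 812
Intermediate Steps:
O = 4 (O = -5 + (2*5 - 1) = -5 + (10 - 1) = -5 + 9 = 4)
V(v) = 4
d = -4 (d = 1*(-4) = -4)
G = -96 (G = (10*(-5))*2 - 1*(-4) = -50*2 + 4 = -100 + 4 = -96)
V(-13)*(G + 299) = 4*(-96 + 299) = 4*203 = 812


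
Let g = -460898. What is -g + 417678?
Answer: 878576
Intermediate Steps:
-g + 417678 = -1*(-460898) + 417678 = 460898 + 417678 = 878576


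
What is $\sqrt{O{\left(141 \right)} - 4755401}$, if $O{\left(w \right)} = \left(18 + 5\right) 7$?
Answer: $6 i \sqrt{132090} \approx 2180.7 i$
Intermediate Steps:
$O{\left(w \right)} = 161$ ($O{\left(w \right)} = 23 \cdot 7 = 161$)
$\sqrt{O{\left(141 \right)} - 4755401} = \sqrt{161 - 4755401} = \sqrt{-4755240} = 6 i \sqrt{132090}$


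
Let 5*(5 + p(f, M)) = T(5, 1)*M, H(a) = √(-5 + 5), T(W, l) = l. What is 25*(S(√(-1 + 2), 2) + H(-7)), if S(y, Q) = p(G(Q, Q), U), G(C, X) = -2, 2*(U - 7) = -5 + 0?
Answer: -205/2 ≈ -102.50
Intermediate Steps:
U = 9/2 (U = 7 + (-5 + 0)/2 = 7 + (½)*(-5) = 7 - 5/2 = 9/2 ≈ 4.5000)
H(a) = 0 (H(a) = √0 = 0)
p(f, M) = -5 + M/5 (p(f, M) = -5 + (1*M)/5 = -5 + M/5)
S(y, Q) = -41/10 (S(y, Q) = -5 + (⅕)*(9/2) = -5 + 9/10 = -41/10)
25*(S(√(-1 + 2), 2) + H(-7)) = 25*(-41/10 + 0) = 25*(-41/10) = -205/2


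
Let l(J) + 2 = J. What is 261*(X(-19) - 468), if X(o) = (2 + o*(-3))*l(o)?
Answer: -445527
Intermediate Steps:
l(J) = -2 + J
X(o) = (-2 + o)*(2 - 3*o) (X(o) = (2 + o*(-3))*(-2 + o) = (2 - 3*o)*(-2 + o) = (-2 + o)*(2 - 3*o))
261*(X(-19) - 468) = 261*(-(-2 - 19)*(-2 + 3*(-19)) - 468) = 261*(-1*(-21)*(-2 - 57) - 468) = 261*(-1*(-21)*(-59) - 468) = 261*(-1239 - 468) = 261*(-1707) = -445527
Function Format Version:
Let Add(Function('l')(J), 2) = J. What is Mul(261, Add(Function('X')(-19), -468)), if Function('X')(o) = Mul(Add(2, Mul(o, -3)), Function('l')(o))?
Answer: -445527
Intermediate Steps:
Function('l')(J) = Add(-2, J)
Function('X')(o) = Mul(Add(-2, o), Add(2, Mul(-3, o))) (Function('X')(o) = Mul(Add(2, Mul(o, -3)), Add(-2, o)) = Mul(Add(2, Mul(-3, o)), Add(-2, o)) = Mul(Add(-2, o), Add(2, Mul(-3, o))))
Mul(261, Add(Function('X')(-19), -468)) = Mul(261, Add(Mul(-1, Add(-2, -19), Add(-2, Mul(3, -19))), -468)) = Mul(261, Add(Mul(-1, -21, Add(-2, -57)), -468)) = Mul(261, Add(Mul(-1, -21, -59), -468)) = Mul(261, Add(-1239, -468)) = Mul(261, -1707) = -445527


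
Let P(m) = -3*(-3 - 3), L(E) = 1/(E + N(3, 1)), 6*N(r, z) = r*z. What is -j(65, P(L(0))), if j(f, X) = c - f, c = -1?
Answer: 66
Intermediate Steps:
N(r, z) = r*z/6 (N(r, z) = (r*z)/6 = r*z/6)
L(E) = 1/(1/2 + E) (L(E) = 1/(E + (1/6)*3*1) = 1/(E + 1/2) = 1/(1/2 + E))
P(m) = 18 (P(m) = -3*(-6) = 18)
j(f, X) = -1 - f
-j(65, P(L(0))) = -(-1 - 1*65) = -(-1 - 65) = -1*(-66) = 66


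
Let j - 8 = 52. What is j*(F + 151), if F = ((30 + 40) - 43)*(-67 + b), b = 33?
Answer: -46020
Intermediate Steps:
j = 60 (j = 8 + 52 = 60)
F = -918 (F = ((30 + 40) - 43)*(-67 + 33) = (70 - 43)*(-34) = 27*(-34) = -918)
j*(F + 151) = 60*(-918 + 151) = 60*(-767) = -46020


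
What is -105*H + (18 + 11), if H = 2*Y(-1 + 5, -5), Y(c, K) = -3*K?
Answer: -3121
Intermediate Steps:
H = 30 (H = 2*(-3*(-5)) = 2*15 = 30)
-105*H + (18 + 11) = -105*30 + (18 + 11) = -3150 + 29 = -3121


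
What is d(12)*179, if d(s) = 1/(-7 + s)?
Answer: 179/5 ≈ 35.800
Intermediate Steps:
d(12)*179 = 179/(-7 + 12) = 179/5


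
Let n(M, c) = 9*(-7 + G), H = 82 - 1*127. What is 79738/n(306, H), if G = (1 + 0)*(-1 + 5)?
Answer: -79738/27 ≈ -2953.3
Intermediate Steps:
G = 4 (G = 1*4 = 4)
H = -45 (H = 82 - 127 = -45)
n(M, c) = -27 (n(M, c) = 9*(-7 + 4) = 9*(-3) = -27)
79738/n(306, H) = 79738/(-27) = 79738*(-1/27) = -79738/27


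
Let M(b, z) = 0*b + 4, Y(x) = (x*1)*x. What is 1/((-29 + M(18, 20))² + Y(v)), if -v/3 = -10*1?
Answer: 1/1525 ≈ 0.00065574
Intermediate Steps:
v = 30 (v = -(-30) = -3*(-10) = 30)
Y(x) = x² (Y(x) = x*x = x²)
M(b, z) = 4 (M(b, z) = 0 + 4 = 4)
1/((-29 + M(18, 20))² + Y(v)) = 1/((-29 + 4)² + 30²) = 1/((-25)² + 900) = 1/(625 + 900) = 1/1525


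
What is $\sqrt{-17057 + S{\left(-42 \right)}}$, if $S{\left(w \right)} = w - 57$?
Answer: $2 i \sqrt{4289} \approx 130.98 i$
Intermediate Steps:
$S{\left(w \right)} = -57 + w$
$\sqrt{-17057 + S{\left(-42 \right)}} = \sqrt{-17057 - 99} = \sqrt{-17156} = 2 i \sqrt{4289}$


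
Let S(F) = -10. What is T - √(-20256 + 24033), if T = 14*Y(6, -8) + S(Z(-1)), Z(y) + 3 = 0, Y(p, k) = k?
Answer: -122 - √3777 ≈ -183.46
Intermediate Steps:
Z(y) = -3 (Z(y) = -3 + 0 = -3)
T = -122 (T = 14*(-8) - 10 = -112 - 10 = -122)
T - √(-20256 + 24033) = -122 - √(-20256 + 24033) = -122 - √3777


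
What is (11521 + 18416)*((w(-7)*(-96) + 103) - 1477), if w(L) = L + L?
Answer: -898110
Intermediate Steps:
w(L) = 2*L
(11521 + 18416)*((w(-7)*(-96) + 103) - 1477) = (11521 + 18416)*(((2*(-7))*(-96) + 103) - 1477) = 29937*((-14*(-96) + 103) - 1477) = 29937*((1344 + 103) - 1477) = 29937*(1447 - 1477) = 29937*(-30) = -898110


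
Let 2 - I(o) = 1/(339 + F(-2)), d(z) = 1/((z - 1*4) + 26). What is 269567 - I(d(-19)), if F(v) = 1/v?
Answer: 182495507/677 ≈ 2.6957e+5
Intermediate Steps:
d(z) = 1/(22 + z) (d(z) = 1/((z - 4) + 26) = 1/((-4 + z) + 26) = 1/(22 + z))
I(o) = 1352/677 (I(o) = 2 - 1/(339 + 1/(-2)) = 2 - 1/(339 - 1/2) = 2 - 1/677/2 = 2 - 1*2/677 = 2 - 2/677 = 1352/677)
269567 - I(d(-19)) = 269567 - 1*1352/677 = 269567 - 1352/677 = 182495507/677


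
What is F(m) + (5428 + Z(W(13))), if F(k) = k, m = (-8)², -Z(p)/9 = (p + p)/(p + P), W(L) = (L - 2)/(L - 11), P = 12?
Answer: 192022/35 ≈ 5486.3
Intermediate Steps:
W(L) = (-2 + L)/(-11 + L)
Z(p) = -18*p/(12 + p) (Z(p) = -9*(p + p)/(p + 12) = -9*2*p/(12 + p) = -18*p/(12 + p))
m = 64
F(m) + (5428 + Z(W(13))) = 64 + (5428 - 18*(-2 + 13)/(-11 + 13)/(12 + (-2 + 13)/(-11 + 13))) = 64 + (5428 - 18*11/2/(12 + 11/2)) = 64 + (5428 - 18*11/2/35/2) = 64 + (5428 - 18*11/2*2/35) = 64 + (5428 - 198/35) = 64 + 189782/35 = 192022/35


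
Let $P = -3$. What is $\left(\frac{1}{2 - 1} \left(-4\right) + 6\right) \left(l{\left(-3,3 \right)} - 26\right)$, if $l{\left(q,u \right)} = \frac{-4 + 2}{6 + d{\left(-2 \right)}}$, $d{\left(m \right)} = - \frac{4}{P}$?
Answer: $- \frac{578}{11} \approx -52.545$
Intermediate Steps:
$d{\left(m \right)} = \frac{4}{3}$ ($d{\left(m \right)} = - \frac{4}{-3} = \left(-4\right) \left(- \frac{1}{3}\right) = \frac{4}{3}$)
$l{\left(q,u \right)} = - \frac{3}{11}$ ($l{\left(q,u \right)} = \frac{-4 + 2}{6 + \frac{4}{3}} = - \frac{2}{\frac{22}{3}} = \left(-2\right) \frac{3}{22} = - \frac{3}{11}$)
$\left(\frac{1}{2 - 1} \left(-4\right) + 6\right) \left(l{\left(-3,3 \right)} - 26\right) = \left(\frac{1}{2 - 1} \left(-4\right) + 6\right) \left(- \frac{3}{11} - 26\right) = \left(1^{-1} \left(-4\right) + 6\right) \left(- \frac{289}{11}\right) = \left(1 \left(-4\right) + 6\right) \left(- \frac{289}{11}\right) = \left(-4 + 6\right) \left(- \frac{289}{11}\right) = 2 \left(- \frac{289}{11}\right) = - \frac{578}{11}$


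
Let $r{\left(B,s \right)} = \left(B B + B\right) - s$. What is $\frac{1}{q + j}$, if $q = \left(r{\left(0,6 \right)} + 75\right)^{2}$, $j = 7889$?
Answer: $\frac{1}{12650} \approx 7.9051 \cdot 10^{-5}$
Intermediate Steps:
$r{\left(B,s \right)} = B + B^{2} - s$ ($r{\left(B,s \right)} = \left(B^{2} + B\right) - s = \left(B + B^{2}\right) - s = B + B^{2} - s$)
$q = 4761$ ($q = \left(\left(0 + 0^{2} - 6\right) + 75\right)^{2} = \left(\left(0 + 0 - 6\right) + 75\right)^{2} = \left(-6 + 75\right)^{2} = 69^{2} = 4761$)
$\frac{1}{q + j} = \frac{1}{4761 + 7889} = \frac{1}{12650}$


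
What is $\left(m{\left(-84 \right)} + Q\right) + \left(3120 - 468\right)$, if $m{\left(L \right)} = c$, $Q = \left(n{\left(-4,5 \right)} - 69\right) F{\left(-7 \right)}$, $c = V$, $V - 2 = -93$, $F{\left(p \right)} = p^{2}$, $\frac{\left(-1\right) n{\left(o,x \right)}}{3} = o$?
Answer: $-232$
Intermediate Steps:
$n{\left(o,x \right)} = - 3 o$
$V = -91$ ($V = 2 - 93 = -91$)
$c = -91$
$Q = -2793$ ($Q = \left(\left(-3\right) \left(-4\right) - 69\right) \left(-7\right)^{2} = \left(12 - 69\right) 49 = \left(-57\right) 49 = -2793$)
$m{\left(L \right)} = -91$
$\left(m{\left(-84 \right)} + Q\right) + \left(3120 - 468\right) = \left(-91 - 2793\right) + \left(3120 - 468\right) = -2884 + 2652 = -232$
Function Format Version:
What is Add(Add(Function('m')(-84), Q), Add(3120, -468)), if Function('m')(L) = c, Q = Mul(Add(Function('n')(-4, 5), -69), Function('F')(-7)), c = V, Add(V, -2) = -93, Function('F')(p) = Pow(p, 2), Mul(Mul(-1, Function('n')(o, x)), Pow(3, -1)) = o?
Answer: -232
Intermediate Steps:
Function('n')(o, x) = Mul(-3, o)
V = -91 (V = Add(2, -93) = -91)
c = -91
Q = -2793 (Q = Mul(Add(Mul(-3, -4), -69), Pow(-7, 2)) = Mul(Add(12, -69), 49) = Mul(-57, 49) = -2793)
Function('m')(L) = -91
Add(Add(Function('m')(-84), Q), Add(3120, -468)) = Add(Add(-91, -2793), Add(3120, -468)) = Add(-2884, 2652) = -232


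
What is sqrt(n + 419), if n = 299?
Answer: sqrt(718) ≈ 26.796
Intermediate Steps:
sqrt(n + 419) = sqrt(299 + 419) = sqrt(718)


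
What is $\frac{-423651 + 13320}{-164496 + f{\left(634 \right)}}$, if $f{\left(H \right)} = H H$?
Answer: $- \frac{410331}{237460} \approx -1.728$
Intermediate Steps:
$f{\left(H \right)} = H^{2}$
$\frac{-423651 + 13320}{-164496 + f{\left(634 \right)}} = \frac{-423651 + 13320}{-164496 + 634^{2}} = - \frac{410331}{-164496 + 401956} = - \frac{410331}{237460}$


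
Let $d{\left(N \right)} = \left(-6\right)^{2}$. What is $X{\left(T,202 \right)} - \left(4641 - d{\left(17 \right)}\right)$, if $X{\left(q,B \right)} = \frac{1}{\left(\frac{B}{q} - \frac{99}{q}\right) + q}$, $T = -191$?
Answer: $- \frac{168469511}{36584} \approx -4605.0$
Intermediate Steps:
$d{\left(N \right)} = 36$
$X{\left(q,B \right)} = \frac{1}{q - \frac{99}{q} + \frac{B}{q}}$ ($X{\left(q,B \right)} = \frac{1}{\left(- \frac{99}{q} + \frac{B}{q}\right) + q} = \frac{1}{q - \frac{99}{q} + \frac{B}{q}}$)
$X{\left(T,202 \right)} - \left(4641 - d{\left(17 \right)}\right) = - \frac{191}{-99 + 202 + \left(-191\right)^{2}} - \left(4641 - 36\right) = - \frac{191}{-99 + 202 + 36481} - \left(4641 - 36\right) = - \frac{191}{36584} - 4605 = - \frac{168469511}{36584}$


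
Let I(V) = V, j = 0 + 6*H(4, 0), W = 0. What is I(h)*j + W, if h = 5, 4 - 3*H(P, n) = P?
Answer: 0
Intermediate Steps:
H(P, n) = 4/3 - P/3
j = 0 (j = 0 + 6*(4/3 - 1/3*4) = 0 + 6*(4/3 - 4/3) = 0 + 6*0 = 0 + 0 = 0)
I(h)*j + W = 5*0 + 0 = 0 + 0 = 0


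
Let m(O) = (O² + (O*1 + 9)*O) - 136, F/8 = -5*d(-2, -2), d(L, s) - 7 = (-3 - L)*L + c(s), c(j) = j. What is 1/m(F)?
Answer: 1/154144 ≈ 6.4874e-6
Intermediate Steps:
d(L, s) = 7 + s + L*(-3 - L) (d(L, s) = 7 + ((-3 - L)*L + s) = 7 + (L*(-3 - L) + s) = 7 + (s + L*(-3 - L)) = 7 + s + L*(-3 - L))
F = -280 (F = 8*(-5*(7 - 2 - 1*(-2)² - 3*(-2))) = 8*(-5*(7 - 2 - 1*4 + 6)) = 8*(-5*(7 - 2 - 4 + 6)) = 8*(-5*7) = 8*(-35) = -280)
m(O) = -136 + O² + O*(9 + O) (m(O) = (O² + (O + 9)*O) - 136 = (O² + (9 + O)*O) - 136 = (O² + O*(9 + O)) - 136 = -136 + O² + O*(9 + O))
1/m(F) = 1/(-136 + 2*(-280)² + 9*(-280)) = 1/(-136 + 2*78400 - 2520) = 1/(-136 + 156800 - 2520) = 1/154144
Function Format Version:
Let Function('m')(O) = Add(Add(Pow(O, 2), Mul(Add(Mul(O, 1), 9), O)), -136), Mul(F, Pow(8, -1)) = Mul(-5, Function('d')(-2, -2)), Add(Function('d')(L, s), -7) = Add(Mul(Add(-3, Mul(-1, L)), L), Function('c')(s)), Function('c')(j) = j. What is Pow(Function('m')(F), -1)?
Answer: Rational(1, 154144) ≈ 6.4874e-6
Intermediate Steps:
Function('d')(L, s) = Add(7, s, Mul(L, Add(-3, Mul(-1, L)))) (Function('d')(L, s) = Add(7, Add(Mul(Add(-3, Mul(-1, L)), L), s)) = Add(7, Add(Mul(L, Add(-3, Mul(-1, L))), s)) = Add(7, Add(s, Mul(L, Add(-3, Mul(-1, L))))) = Add(7, s, Mul(L, Add(-3, Mul(-1, L)))))
F = -280 (F = Mul(8, Mul(-5, Add(7, -2, Mul(-1, Pow(-2, 2)), Mul(-3, -2)))) = Mul(8, Mul(-5, Add(7, -2, Mul(-1, 4), 6))) = Mul(8, Mul(-5, Add(7, -2, -4, 6))) = Mul(8, Mul(-5, 7)) = Mul(8, -35) = -280)
Function('m')(O) = Add(-136, Pow(O, 2), Mul(O, Add(9, O))) (Function('m')(O) = Add(Add(Pow(O, 2), Mul(Add(O, 9), O)), -136) = Add(Add(Pow(O, 2), Mul(Add(9, O), O)), -136) = Add(Add(Pow(O, 2), Mul(O, Add(9, O))), -136) = Add(-136, Pow(O, 2), Mul(O, Add(9, O))))
Pow(Function('m')(F), -1) = Pow(Add(-136, Mul(2, Pow(-280, 2)), Mul(9, -280)), -1) = Pow(Add(-136, Mul(2, 78400), -2520), -1) = Pow(Add(-136, 156800, -2520), -1) = Pow(154144, -1) = Rational(1, 154144)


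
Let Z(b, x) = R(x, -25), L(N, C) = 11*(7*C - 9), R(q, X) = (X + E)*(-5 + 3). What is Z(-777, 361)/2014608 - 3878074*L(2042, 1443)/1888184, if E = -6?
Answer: -54207151995244031/237746911992 ≈ -2.2800e+5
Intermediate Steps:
R(q, X) = 12 - 2*X (R(q, X) = (X - 6)*(-5 + 3) = (-6 + X)*(-2) = 12 - 2*X)
L(N, C) = -99 + 77*C (L(N, C) = 11*(-9 + 7*C) = -99 + 77*C)
Z(b, x) = 62 (Z(b, x) = 12 - 2*(-25) = 12 + 50 = 62)
Z(-777, 361)/2014608 - 3878074*L(2042, 1443)/1888184 = 62/2014608 - 3878074/(1888184/(-99 + 77*1443)) = 62*(1/2014608) - 3878074/(1888184/(-99 + 111111)) = 31/1007304 - 3878074/(1888184/111012) = 31/1007304 - 3878074/(1888184*(1/111012)) = 31/1007304 - 3878074/472046/27753 = 31/1007304 - 3878074*27753/472046 = 31/1007304 - 53814093861/236023 = -54207151995244031/237746911992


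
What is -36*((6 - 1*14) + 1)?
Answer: 252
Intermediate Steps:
-36*((6 - 1*14) + 1) = -36*((6 - 14) + 1) = -36*(-8 + 1) = -36*(-7) = 252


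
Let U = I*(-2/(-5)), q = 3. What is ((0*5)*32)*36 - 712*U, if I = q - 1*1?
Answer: -2848/5 ≈ -569.60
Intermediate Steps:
I = 2 (I = 3 - 1*1 = 3 - 1 = 2)
U = ⅘ (U = 2*(-2/(-5)) = 2*(-2*(-⅕)) = 2*(⅖) = ⅘ ≈ 0.80000)
((0*5)*32)*36 - 712*U = ((0*5)*32)*36 - 712*4/5 = (0*32)*36 - 1*2848/5 = 0*36 - 2848/5 = 0 - 2848/5 = -2848/5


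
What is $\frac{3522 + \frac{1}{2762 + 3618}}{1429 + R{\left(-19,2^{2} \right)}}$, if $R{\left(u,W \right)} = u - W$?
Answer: $\frac{22470361}{8970280} \approx 2.505$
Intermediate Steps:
$\frac{3522 + \frac{1}{2762 + 3618}}{1429 + R{\left(-19,2^{2} \right)}} = \frac{3522 + \frac{1}{2762 + 3618}}{1429 - 23} = \frac{3522 + \frac{1}{6380}}{1429 - 23} = \frac{22470361}{6380 \left(1429 - 23\right)} = \frac{22470361}{6380 \cdot 1406} = \frac{22470361}{6380} \cdot \frac{1}{1406} = \frac{22470361}{8970280}$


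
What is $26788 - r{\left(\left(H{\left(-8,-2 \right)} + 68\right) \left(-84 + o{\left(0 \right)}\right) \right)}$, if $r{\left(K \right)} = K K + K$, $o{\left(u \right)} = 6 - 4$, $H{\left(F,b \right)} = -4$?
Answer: $-27509468$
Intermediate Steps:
$o{\left(u \right)} = 2$
$r{\left(K \right)} = K + K^{2}$ ($r{\left(K \right)} = K^{2} + K = K + K^{2}$)
$26788 - r{\left(\left(H{\left(-8,-2 \right)} + 68\right) \left(-84 + o{\left(0 \right)}\right) \right)} = 26788 - \left(-4 + 68\right) \left(-84 + 2\right) \left(1 + \left(-4 + 68\right) \left(-84 + 2\right)\right) = 26788 - 64 \left(-82\right) \left(1 + 64 \left(-82\right)\right) = 26788 - - 5248 \left(1 - 5248\right) = 26788 - \left(-5248\right) \left(-5247\right) = 26788 - 27536256 = -27509468$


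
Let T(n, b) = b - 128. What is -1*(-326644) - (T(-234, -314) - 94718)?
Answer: 421804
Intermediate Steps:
T(n, b) = -128 + b
-1*(-326644) - (T(-234, -314) - 94718) = -1*(-326644) - ((-128 - 314) - 94718) = 326644 - (-442 - 94718) = 326644 - 1*(-95160) = 326644 + 95160 = 421804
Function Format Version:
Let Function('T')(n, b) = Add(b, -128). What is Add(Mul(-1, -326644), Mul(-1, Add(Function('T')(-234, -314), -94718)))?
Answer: 421804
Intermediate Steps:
Function('T')(n, b) = Add(-128, b)
Add(Mul(-1, -326644), Mul(-1, Add(Function('T')(-234, -314), -94718))) = Add(Mul(-1, -326644), Mul(-1, Add(Add(-128, -314), -94718))) = Add(326644, Mul(-1, Add(-442, -94718))) = Add(326644, Mul(-1, -95160)) = Add(326644, 95160) = 421804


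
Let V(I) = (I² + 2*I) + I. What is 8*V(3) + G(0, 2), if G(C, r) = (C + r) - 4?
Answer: 142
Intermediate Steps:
G(C, r) = -4 + C + r
V(I) = I² + 3*I
8*V(3) + G(0, 2) = 8*(3*(3 + 3)) + (-4 + 0 + 2) = 8*(3*6) - 2 = 8*18 - 2 = 144 - 2 = 142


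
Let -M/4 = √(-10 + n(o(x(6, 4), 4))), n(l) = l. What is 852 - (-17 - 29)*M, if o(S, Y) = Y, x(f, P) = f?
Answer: 852 - 184*I*√6 ≈ 852.0 - 450.71*I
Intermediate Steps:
M = -4*I*√6 (M = -4*√(-10 + 4) = -4*I*√6 ≈ -9.798*I)
852 - (-17 - 29)*M = 852 - (-17 - 29)*(-4*I*√6) = 852 - (-46)*(-4*I*√6) = 852 - 184*I*√6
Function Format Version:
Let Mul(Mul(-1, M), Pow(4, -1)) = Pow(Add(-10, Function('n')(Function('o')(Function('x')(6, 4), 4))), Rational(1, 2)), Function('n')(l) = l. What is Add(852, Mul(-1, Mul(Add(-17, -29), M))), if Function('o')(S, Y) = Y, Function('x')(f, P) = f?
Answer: Add(852, Mul(-184, I, Pow(6, Rational(1, 2)))) ≈ Add(852.00, Mul(-450.71, I))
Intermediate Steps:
M = Mul(-4, I, Pow(6, Rational(1, 2))) (M = Mul(-4, Pow(Add(-10, 4), Rational(1, 2))) = Mul(-4, Pow(-6, Rational(1, 2))) = Mul(-4, Mul(I, Pow(6, Rational(1, 2)))) = Mul(-4, I, Pow(6, Rational(1, 2))) ≈ Mul(-9.7980, I))
Add(852, Mul(-1, Mul(Add(-17, -29), M))) = Add(852, Mul(-1, Mul(Add(-17, -29), Mul(-4, I, Pow(6, Rational(1, 2)))))) = Add(852, Mul(-1, Mul(-46, Mul(-4, I, Pow(6, Rational(1, 2)))))) = Add(852, Mul(-1, Mul(184, I, Pow(6, Rational(1, 2))))) = Add(852, Mul(-184, I, Pow(6, Rational(1, 2))))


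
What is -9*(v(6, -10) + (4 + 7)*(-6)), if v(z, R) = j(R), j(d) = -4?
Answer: 630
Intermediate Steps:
v(z, R) = -4
-9*(v(6, -10) + (4 + 7)*(-6)) = -9*(-4 + (4 + 7)*(-6)) = -9*(-4 + 11*(-6)) = -9*(-4 - 66) = -9*(-70) = 630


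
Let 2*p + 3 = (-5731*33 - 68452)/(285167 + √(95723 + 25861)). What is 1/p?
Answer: -15870608947/30973427188 - 51515*√7599/30973427188 ≈ -0.51254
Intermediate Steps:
p = -3/2 - 257575/(2*(285167 + 4*√7599)) (p = -3/2 + ((-5731*33 - 68452)/(285167 + √(95723 + 25861)))/2 = -3/2 + ((-189123 - 68452)/(285167 + √121584))/2 = -3/2 + (-257575/(285167 + 4*√7599))/2 = -3/2 - 257575/(2*(285167 + 4*√7599)) ≈ -1.9511)
1/p = 1/(-31741217894/16264019261 + 103030*√7599/16264019261)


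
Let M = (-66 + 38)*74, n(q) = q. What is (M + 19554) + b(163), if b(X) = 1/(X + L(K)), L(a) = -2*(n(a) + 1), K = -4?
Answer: 2954459/169 ≈ 17482.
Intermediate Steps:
L(a) = -2 - 2*a (L(a) = -2*(a + 1) = -2*(1 + a) = -2 - 2*a)
b(X) = 1/(6 + X) (b(X) = 1/(X + (-2 - 2*(-4))) = 1/(X + (-2 + 8)) = 1/(X + 6) = 1/(6 + X))
M = -2072 (M = -28*74 = -2072)
(M + 19554) + b(163) = (-2072 + 19554) + 1/(6 + 163) = 17482 + 1/169 = 2954459/169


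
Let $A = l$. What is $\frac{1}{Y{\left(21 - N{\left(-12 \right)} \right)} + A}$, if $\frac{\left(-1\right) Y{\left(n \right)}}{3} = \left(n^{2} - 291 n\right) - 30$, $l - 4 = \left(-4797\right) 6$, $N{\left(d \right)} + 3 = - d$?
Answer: $- \frac{1}{18644} \approx -5.3637 \cdot 10^{-5}$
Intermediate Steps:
$N{\left(d \right)} = -3 - d$
$l = -28778$ ($l = 4 - 28782 = -28778$)
$A = -28778$
$Y{\left(n \right)} = 90 - 3 n^{2} + 873 n$ ($Y{\left(n \right)} = - 3 \left(\left(n^{2} - 291 n\right) - 30\right) = - 3 \left(-30 + n^{2} - 291 n\right) = 90 - 3 n^{2} + 873 n$)
$\frac{1}{Y{\left(21 - N{\left(-12 \right)} \right)} + A} = \frac{1}{\left(90 - 3 \left(21 - \left(-3 - -12\right)\right)^{2} + 873 \left(21 - \left(-3 - -12\right)\right)\right) - 28778} = \frac{1}{\left(90 - 3 \left(21 - \left(-3 + 12\right)\right)^{2} + 873 \left(21 - \left(-3 + 12\right)\right)\right) - 28778} = \frac{1}{\left(90 - 3 \left(21 - 9\right)^{2} + 873 \left(21 - 9\right)\right) - 28778} = \frac{1}{\left(90 - 3 \cdot 12^{2} + 873 \cdot 12\right) - 28778} = \frac{1}{\left(90 - 432 + 10476\right) - 28778} = \frac{1}{10134 - 28778} = \frac{1}{-18644} = - \frac{1}{18644}$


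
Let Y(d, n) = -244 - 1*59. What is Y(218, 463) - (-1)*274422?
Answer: 274119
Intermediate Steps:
Y(d, n) = -303 (Y(d, n) = -244 - 59 = -303)
Y(218, 463) - (-1)*274422 = -303 - (-1)*274422 = -303 - 1*(-274422) = -303 + 274422 = 274119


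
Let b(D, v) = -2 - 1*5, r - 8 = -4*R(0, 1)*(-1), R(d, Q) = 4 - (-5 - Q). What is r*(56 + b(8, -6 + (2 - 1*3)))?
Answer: 2352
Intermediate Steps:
R(d, Q) = 9 + Q (R(d, Q) = 4 + (5 + Q) = 9 + Q)
r = 48 (r = 8 - 4*(9 + 1)*(-1) = 8 - 4*10*(-1) = 8 - 40*(-1) = 8 + 40 = 48)
b(D, v) = -7 (b(D, v) = -2 - 5 = -7)
r*(56 + b(8, -6 + (2 - 1*3))) = 48*(56 - 7) = 48*49 = 2352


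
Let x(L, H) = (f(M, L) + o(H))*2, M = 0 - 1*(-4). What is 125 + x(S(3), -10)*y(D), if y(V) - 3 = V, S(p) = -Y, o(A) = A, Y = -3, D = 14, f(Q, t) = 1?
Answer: -181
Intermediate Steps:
M = 4 (M = 0 + 4 = 4)
S(p) = 3 (S(p) = -1*(-3) = 3)
y(V) = 3 + V
x(L, H) = 2 + 2*H (x(L, H) = (1 + H)*2 = 2 + 2*H)
125 + x(S(3), -10)*y(D) = 125 + (2 + 2*(-10))*(3 + 14) = 125 + (2 - 20)*17 = 125 - 18*17 = 125 - 306 = -181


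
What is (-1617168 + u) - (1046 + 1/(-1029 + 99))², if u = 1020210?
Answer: -1462607957041/864900 ≈ -1.6911e+6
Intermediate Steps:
(-1617168 + u) - (1046 + 1/(-1029 + 99))² = (-1617168 + 1020210) - (1046 + 1/(-1029 + 99))² = -596958 - (1046 + 1/(-930))² = -596958 - (1046 - 1/930)² = -596958 - (972779/930)² = -596958 - 1*946298982841/864900 = -596958 - 946298982841/864900 = -1462607957041/864900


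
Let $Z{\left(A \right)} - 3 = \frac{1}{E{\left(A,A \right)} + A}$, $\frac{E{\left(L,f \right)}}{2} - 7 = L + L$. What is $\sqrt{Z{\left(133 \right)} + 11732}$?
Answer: $\frac{\sqrt{5410316814}}{679} \approx 108.33$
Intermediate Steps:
$E{\left(L,f \right)} = 14 + 4 L$ ($E{\left(L,f \right)} = 14 + 2 \left(L + L\right) = 14 + 2 \cdot 2 L = 14 + 4 L$)
$Z{\left(A \right)} = 3 + \frac{1}{14 + 5 A}$ ($Z{\left(A \right)} = 3 + \frac{1}{\left(14 + 4 A\right) + A} = 3 + \frac{1}{14 + 5 A}$)
$\sqrt{Z{\left(133 \right)} + 11732} = \sqrt{\frac{43 + 15 \cdot 133}{14 + 5 \cdot 133} + 11732} = \sqrt{\frac{43 + 1995}{14 + 665} + 11732} = \sqrt{\frac{1}{679} \cdot 2038 + 11732} = \sqrt{\frac{2038}{679} + 11732} = \sqrt{\frac{7968066}{679}} = \frac{\sqrt{5410316814}}{679}$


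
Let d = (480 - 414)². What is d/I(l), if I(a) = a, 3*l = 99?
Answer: 132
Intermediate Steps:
l = 33 (l = (⅓)*99 = 33)
d = 4356 (d = 66² = 4356)
d/I(l) = 4356/33 = 4356*(1/33) = 132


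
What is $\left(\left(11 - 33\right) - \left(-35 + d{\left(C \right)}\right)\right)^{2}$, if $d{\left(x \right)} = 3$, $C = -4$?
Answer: $100$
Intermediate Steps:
$\left(\left(11 - 33\right) - \left(-35 + d{\left(C \right)}\right)\right)^{2} = \left(\left(11 - 33\right) + \left(35 - 3\right)\right)^{2} = \left(-22 + \left(35 - 3\right)\right)^{2} = \left(-22 + 32\right)^{2} = 10^{2} = 100$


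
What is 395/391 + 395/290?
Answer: 53799/22678 ≈ 2.3723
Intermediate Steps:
395/391 + 395/290 = 395*(1/391) + 395*(1/290) = 395/391 + 79/58 = 53799/22678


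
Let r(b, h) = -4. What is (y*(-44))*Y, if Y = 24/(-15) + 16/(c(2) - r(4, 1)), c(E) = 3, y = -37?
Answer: 39072/35 ≈ 1116.3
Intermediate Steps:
Y = 24/35 (Y = 24/(-15) + 16/(3 - 1*(-4)) = 24*(-1/15) + 16/(3 + 4) = -8/5 + 16/7 = 24/35 ≈ 0.68571)
(y*(-44))*Y = -37*(-44)*(24/35) = 1628*(24/35) = 39072/35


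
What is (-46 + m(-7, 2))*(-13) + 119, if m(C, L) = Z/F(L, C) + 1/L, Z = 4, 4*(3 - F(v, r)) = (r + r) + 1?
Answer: 35109/50 ≈ 702.18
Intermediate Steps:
F(v, r) = 11/4 - r/2 (F(v, r) = 3 - ((r + r) + 1)/4 = 3 - (2*r + 1)/4 = 3 - (1 + 2*r)/4 = 3 + (-1/4 - r/2) = 11/4 - r/2)
m(C, L) = 1/L + 4/(11/4 - C/2) (m(C, L) = 4/(11/4 - C/2) + 1/L = 1/L + 4/(11/4 - C/2))
(-46 + m(-7, 2))*(-13) + 119 = (-46 + (-11 - 16*2 + 2*(-7))/(2*(-11 + 2*(-7))))*(-13) + 119 = (-46 + (-11 - 32 - 14)/(2*(-11 - 14)))*(-13) + 119 = (-46 + (1/2)*(-57)/(-25))*(-13) + 119 = (-46 + (1/2)*(-1/25)*(-57))*(-13) + 119 = (-46 + 57/50)*(-13) + 119 = -2243/50*(-13) + 119 = 29159/50 + 119 = 35109/50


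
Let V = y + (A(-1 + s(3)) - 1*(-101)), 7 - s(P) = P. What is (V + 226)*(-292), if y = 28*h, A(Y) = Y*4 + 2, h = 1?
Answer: -107748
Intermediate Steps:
s(P) = 7 - P
A(Y) = 2 + 4*Y (A(Y) = 4*Y + 2 = 2 + 4*Y)
y = 28 (y = 28*1 = 28)
V = 143 (V = 28 + ((2 + 4*(-1 + (7 - 1*3))) - 1*(-101)) = 28 + ((2 + 4*(-1 + (7 - 3))) + 101) = 28 + ((2 + 4*(-1 + 4)) + 101) = 28 + ((2 + 4*3) + 101) = 28 + ((2 + 12) + 101) = 28 + (14 + 101) = 28 + 115 = 143)
(V + 226)*(-292) = (143 + 226)*(-292) = 369*(-292) = -107748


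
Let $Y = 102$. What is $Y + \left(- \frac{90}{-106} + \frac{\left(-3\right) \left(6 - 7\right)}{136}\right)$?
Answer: $\frac{741495}{7208} \approx 102.87$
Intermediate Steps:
$Y + \left(- \frac{90}{-106} + \frac{\left(-3\right) \left(6 - 7\right)}{136}\right) = 102 + \left(- \frac{90}{-106} + \frac{\left(-3\right) \left(6 - 7\right)}{136}\right) = 102 + \left(\left(-90\right) \left(- \frac{1}{106}\right) + \left(-3\right) \left(-1\right) \frac{1}{136}\right) = 102 + \left(\frac{45}{53} + 3 \cdot \frac{1}{136}\right) = 102 + \left(\frac{45}{53} + \frac{3}{136}\right) = 102 + \frac{6279}{7208} = \frac{741495}{7208}$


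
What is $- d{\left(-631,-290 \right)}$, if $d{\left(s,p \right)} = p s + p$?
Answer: $-182700$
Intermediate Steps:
$d{\left(s,p \right)} = p + p s$
$- d{\left(-631,-290 \right)} = - \left(-290\right) \left(1 - 631\right) = - \left(-290\right) \left(-630\right) = \left(-1\right) 182700 = -182700$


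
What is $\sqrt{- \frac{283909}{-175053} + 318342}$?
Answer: $\frac{\sqrt{9755179587444855}}{175053} \approx 564.22$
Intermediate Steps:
$\sqrt{- \frac{283909}{-175053} + 318342} = \sqrt{\left(-283909\right) \left(- \frac{1}{175053}\right) + 318342} = \sqrt{\frac{283909}{175053} + 318342} = \sqrt{\frac{55727006035}{175053}} = \frac{\sqrt{9755179587444855}}{175053}$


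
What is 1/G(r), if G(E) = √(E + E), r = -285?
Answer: -I*√570/570 ≈ -0.041885*I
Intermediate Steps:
G(E) = √2*√E (G(E) = √(2*E) = √2*√E)
1/G(r) = 1/(√2*√(-285)) = 1/(√2*(I*√285)) = 1/(I*√570) = -I*√570/570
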